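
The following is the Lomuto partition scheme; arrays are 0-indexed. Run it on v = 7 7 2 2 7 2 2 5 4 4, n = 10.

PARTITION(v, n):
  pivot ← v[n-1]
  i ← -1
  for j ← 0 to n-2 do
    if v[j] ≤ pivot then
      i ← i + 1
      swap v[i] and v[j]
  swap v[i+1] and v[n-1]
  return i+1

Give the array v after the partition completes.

pivot=4, i=-1
j=0: 7>4, skip
j=1: 7>4, skip
j=2: 2≤4, i=0, swap(0,2) ⇒ 2 7 7 2 7 2 2 5 4 4
j=3: 2≤4, i=1, swap(1,3) ⇒ 2 2 7 7 7 2 2 5 4 4
j=4: 7>4, skip
j=5: 2≤4, i=2, swap(2,5) ⇒ 2 2 2 7 7 7 2 5 4 4
j=6: 2≤4, i=3, swap(3,6) ⇒ 2 2 2 2 7 7 7 5 4 4
j=7: 5>4, skip
j=8: 4≤4, i=4, swap(4,8) ⇒ 2 2 2 2 4 7 7 5 7 4
swap(5,9) ⇒ 2 2 2 2 4 4 7 5 7 7; return 5

2 2 2 2 4 4 7 5 7 7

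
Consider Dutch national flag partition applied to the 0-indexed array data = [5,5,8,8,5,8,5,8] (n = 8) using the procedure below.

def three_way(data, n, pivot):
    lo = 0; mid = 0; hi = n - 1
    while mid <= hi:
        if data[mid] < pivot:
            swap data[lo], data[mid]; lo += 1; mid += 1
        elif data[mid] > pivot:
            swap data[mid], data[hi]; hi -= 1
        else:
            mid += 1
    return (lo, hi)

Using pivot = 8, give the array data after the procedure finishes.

pivot = 8; lo=0, mid=0, hi=7
data[mid]=5<8: swap data[0],data[0]; lo=1,mid=1 → [5,5,8,8,5,8,5,8]
data[mid]=5<8: swap data[1],data[1]; lo=2,mid=2 → [5,5,8,8,5,8,5,8]
data[mid]=8=8: mid=3
data[mid]=8=8: mid=4
data[mid]=5<8: swap data[2],data[4]; lo=3,mid=5 → [5,5,5,8,8,8,5,8]
data[mid]=8=8: mid=6
data[mid]=5<8: swap data[3],data[6]; lo=4,mid=7 → [5,5,5,5,8,8,8,8]
data[mid]=8=8: mid=8
end: lo=4, hi=7; data = [5,5,5,5,8,8,8,8]

[5,5,5,5,8,8,8,8]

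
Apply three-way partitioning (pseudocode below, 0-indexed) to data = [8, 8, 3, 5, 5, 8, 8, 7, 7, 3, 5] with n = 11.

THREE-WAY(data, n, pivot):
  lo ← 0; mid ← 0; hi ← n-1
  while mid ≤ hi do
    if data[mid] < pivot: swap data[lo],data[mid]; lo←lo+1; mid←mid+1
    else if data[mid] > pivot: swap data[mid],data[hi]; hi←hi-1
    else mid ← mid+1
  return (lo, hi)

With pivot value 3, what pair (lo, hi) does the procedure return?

(0, 1)

lo=0 mid=0 hi=10
8>3: swap(0,10), hi=9 ⇒ [5, 8, 3, 5, 5, 8, 8, 7, 7, 3, 8]
5>3: swap(0,9), hi=8 ⇒ [3, 8, 3, 5, 5, 8, 8, 7, 7, 5, 8]
3=3: mid=1
8>3: swap(1,8), hi=7 ⇒ [3, 7, 3, 5, 5, 8, 8, 7, 8, 5, 8]
7>3: swap(1,7), hi=6 ⇒ [3, 7, 3, 5, 5, 8, 8, 7, 8, 5, 8]
7>3: swap(1,6), hi=5 ⇒ [3, 8, 3, 5, 5, 8, 7, 7, 8, 5, 8]
8>3: swap(1,5), hi=4 ⇒ [3, 8, 3, 5, 5, 8, 7, 7, 8, 5, 8]
8>3: swap(1,4), hi=3 ⇒ [3, 5, 3, 5, 8, 8, 7, 7, 8, 5, 8]
5>3: swap(1,3), hi=2 ⇒ [3, 5, 3, 5, 8, 8, 7, 7, 8, 5, 8]
5>3: swap(1,2), hi=1 ⇒ [3, 3, 5, 5, 8, 8, 7, 7, 8, 5, 8]
3=3: mid=2
done. lo=0 hi=1; data=[3, 3, 5, 5, 8, 8, 7, 7, 8, 5, 8]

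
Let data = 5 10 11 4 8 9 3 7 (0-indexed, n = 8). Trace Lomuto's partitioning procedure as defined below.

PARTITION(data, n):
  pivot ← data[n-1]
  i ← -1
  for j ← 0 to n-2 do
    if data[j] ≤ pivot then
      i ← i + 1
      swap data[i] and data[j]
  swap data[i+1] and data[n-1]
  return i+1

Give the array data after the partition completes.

pivot = data[7] = 7; i = -1
j=0: data[0]=5 ≤ 7 → i=0, swap data[0],data[0] (no change) → 5 10 11 4 8 9 3 7
j=1: data[1]=10 > 7 → no swap
j=2: data[2]=11 > 7 → no swap
j=3: data[3]=4 ≤ 7 → i=1, swap data[1],data[3] → 5 4 11 10 8 9 3 7
j=4: data[4]=8 > 7 → no swap
j=5: data[5]=9 > 7 → no swap
j=6: data[6]=3 ≤ 7 → i=2, swap data[2],data[6] → 5 4 3 10 8 9 11 7
final swap data[3],data[7] → 5 4 3 7 8 9 11 10; return 3

5 4 3 7 8 9 11 10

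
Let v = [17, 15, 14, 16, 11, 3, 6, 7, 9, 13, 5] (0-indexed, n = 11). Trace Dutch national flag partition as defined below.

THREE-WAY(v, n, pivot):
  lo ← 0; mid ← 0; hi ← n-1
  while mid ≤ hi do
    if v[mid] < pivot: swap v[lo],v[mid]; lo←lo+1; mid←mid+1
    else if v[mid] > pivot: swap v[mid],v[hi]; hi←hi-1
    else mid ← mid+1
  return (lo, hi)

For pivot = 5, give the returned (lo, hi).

pivot = 5; lo=0, mid=0, hi=10
v[mid]=17>5: swap v[0],v[10]; hi=9 → [5, 15, 14, 16, 11, 3, 6, 7, 9, 13, 17]
v[mid]=5=5: mid=1
v[mid]=15>5: swap v[1],v[9]; hi=8 → [5, 13, 14, 16, 11, 3, 6, 7, 9, 15, 17]
v[mid]=13>5: swap v[1],v[8]; hi=7 → [5, 9, 14, 16, 11, 3, 6, 7, 13, 15, 17]
v[mid]=9>5: swap v[1],v[7]; hi=6 → [5, 7, 14, 16, 11, 3, 6, 9, 13, 15, 17]
v[mid]=7>5: swap v[1],v[6]; hi=5 → [5, 6, 14, 16, 11, 3, 7, 9, 13, 15, 17]
v[mid]=6>5: swap v[1],v[5]; hi=4 → [5, 3, 14, 16, 11, 6, 7, 9, 13, 15, 17]
v[mid]=3<5: swap v[0],v[1]; lo=1,mid=2 → [3, 5, 14, 16, 11, 6, 7, 9, 13, 15, 17]
v[mid]=14>5: swap v[2],v[4]; hi=3 → [3, 5, 11, 16, 14, 6, 7, 9, 13, 15, 17]
v[mid]=11>5: swap v[2],v[3]; hi=2 → [3, 5, 16, 11, 14, 6, 7, 9, 13, 15, 17]
v[mid]=16>5: swap v[2],v[2]; hi=1 → [3, 5, 16, 11, 14, 6, 7, 9, 13, 15, 17]
end: lo=1, hi=1; v = [3, 5, 16, 11, 14, 6, 7, 9, 13, 15, 17]

(1, 1)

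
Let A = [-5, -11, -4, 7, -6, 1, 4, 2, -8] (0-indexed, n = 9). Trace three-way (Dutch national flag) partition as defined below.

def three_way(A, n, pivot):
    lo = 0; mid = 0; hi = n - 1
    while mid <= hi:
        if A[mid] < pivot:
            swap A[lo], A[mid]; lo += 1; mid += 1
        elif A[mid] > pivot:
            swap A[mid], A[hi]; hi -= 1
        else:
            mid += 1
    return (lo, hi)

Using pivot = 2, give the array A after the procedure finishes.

[-5, -11, -4, -8, -6, 1, 2, 4, 7]

lo=0 mid=0 hi=8
-5<2: swap(0,0), lo=1 mid=1 ⇒ [-5, -11, -4, 7, -6, 1, 4, 2, -8]
-11<2: swap(1,1), lo=2 mid=2 ⇒ [-5, -11, -4, 7, -6, 1, 4, 2, -8]
-4<2: swap(2,2), lo=3 mid=3 ⇒ [-5, -11, -4, 7, -6, 1, 4, 2, -8]
7>2: swap(3,8), hi=7 ⇒ [-5, -11, -4, -8, -6, 1, 4, 2, 7]
-8<2: swap(3,3), lo=4 mid=4 ⇒ [-5, -11, -4, -8, -6, 1, 4, 2, 7]
-6<2: swap(4,4), lo=5 mid=5 ⇒ [-5, -11, -4, -8, -6, 1, 4, 2, 7]
1<2: swap(5,5), lo=6 mid=6 ⇒ [-5, -11, -4, -8, -6, 1, 4, 2, 7]
4>2: swap(6,7), hi=6 ⇒ [-5, -11, -4, -8, -6, 1, 2, 4, 7]
2=2: mid=7
done. lo=6 hi=6; A=[-5, -11, -4, -8, -6, 1, 2, 4, 7]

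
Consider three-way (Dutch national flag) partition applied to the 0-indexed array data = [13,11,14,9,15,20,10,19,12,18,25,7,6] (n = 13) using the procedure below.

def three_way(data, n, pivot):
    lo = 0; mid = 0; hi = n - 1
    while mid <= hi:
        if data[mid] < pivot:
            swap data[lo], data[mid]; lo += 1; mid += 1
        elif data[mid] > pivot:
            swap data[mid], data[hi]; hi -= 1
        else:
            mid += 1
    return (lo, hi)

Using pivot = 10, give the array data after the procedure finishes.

lo=0 mid=0 hi=12
13>10: swap(0,12), hi=11 ⇒ [6,11,14,9,15,20,10,19,12,18,25,7,13]
6<10: swap(0,0), lo=1 mid=1 ⇒ [6,11,14,9,15,20,10,19,12,18,25,7,13]
11>10: swap(1,11), hi=10 ⇒ [6,7,14,9,15,20,10,19,12,18,25,11,13]
7<10: swap(1,1), lo=2 mid=2 ⇒ [6,7,14,9,15,20,10,19,12,18,25,11,13]
14>10: swap(2,10), hi=9 ⇒ [6,7,25,9,15,20,10,19,12,18,14,11,13]
25>10: swap(2,9), hi=8 ⇒ [6,7,18,9,15,20,10,19,12,25,14,11,13]
18>10: swap(2,8), hi=7 ⇒ [6,7,12,9,15,20,10,19,18,25,14,11,13]
12>10: swap(2,7), hi=6 ⇒ [6,7,19,9,15,20,10,12,18,25,14,11,13]
19>10: swap(2,6), hi=5 ⇒ [6,7,10,9,15,20,19,12,18,25,14,11,13]
10=10: mid=3
9<10: swap(2,3), lo=3 mid=4 ⇒ [6,7,9,10,15,20,19,12,18,25,14,11,13]
15>10: swap(4,5), hi=4 ⇒ [6,7,9,10,20,15,19,12,18,25,14,11,13]
20>10: swap(4,4), hi=3 ⇒ [6,7,9,10,20,15,19,12,18,25,14,11,13]
done. lo=3 hi=3; data=[6,7,9,10,20,15,19,12,18,25,14,11,13]

[6,7,9,10,20,15,19,12,18,25,14,11,13]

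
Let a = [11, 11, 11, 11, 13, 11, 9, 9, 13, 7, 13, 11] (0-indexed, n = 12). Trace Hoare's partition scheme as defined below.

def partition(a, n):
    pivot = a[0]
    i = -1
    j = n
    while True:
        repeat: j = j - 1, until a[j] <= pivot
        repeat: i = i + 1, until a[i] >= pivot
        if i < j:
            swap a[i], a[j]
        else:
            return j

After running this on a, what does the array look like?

pivot = a[0] = 11; i = -1, j = 12
j→11 (a[11]=11≤11), i→0 (a[0]=11≥11); i<j, swap → [11, 11, 11, 11, 13, 11, 9, 9, 13, 7, 13, 11]
j→9 (a[9]=7≤11), i→1 (a[1]=11≥11); i<j, swap → [11, 7, 11, 11, 13, 11, 9, 9, 13, 11, 13, 11]
j→7 (a[7]=9≤11), i→2 (a[2]=11≥11); i<j, swap → [11, 7, 9, 11, 13, 11, 9, 11, 13, 11, 13, 11]
j→6 (a[6]=9≤11), i→3 (a[3]=11≥11); i<j, swap → [11, 7, 9, 9, 13, 11, 11, 11, 13, 11, 13, 11]
j→5 (a[5]=11≤11), i→4 (a[4]=13≥11); i<j, swap → [11, 7, 9, 9, 11, 13, 11, 11, 13, 11, 13, 11]
j→4, i→5; i≥j, return j=4. a = [11, 7, 9, 9, 11, 13, 11, 11, 13, 11, 13, 11]

[11, 7, 9, 9, 11, 13, 11, 11, 13, 11, 13, 11]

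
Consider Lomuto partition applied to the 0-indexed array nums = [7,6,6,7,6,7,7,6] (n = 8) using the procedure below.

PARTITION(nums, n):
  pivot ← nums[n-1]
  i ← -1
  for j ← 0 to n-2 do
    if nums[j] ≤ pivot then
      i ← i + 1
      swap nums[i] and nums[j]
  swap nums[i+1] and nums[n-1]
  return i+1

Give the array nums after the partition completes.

pivot=6, i=-1
j=0: 7>6, skip
j=1: 6≤6, i=0, swap(0,1) ⇒ [6,7,6,7,6,7,7,6]
j=2: 6≤6, i=1, swap(1,2) ⇒ [6,6,7,7,6,7,7,6]
j=3: 7>6, skip
j=4: 6≤6, i=2, swap(2,4) ⇒ [6,6,6,7,7,7,7,6]
j=5: 7>6, skip
j=6: 7>6, skip
swap(3,7) ⇒ [6,6,6,6,7,7,7,7]; return 3

[6,6,6,6,7,7,7,7]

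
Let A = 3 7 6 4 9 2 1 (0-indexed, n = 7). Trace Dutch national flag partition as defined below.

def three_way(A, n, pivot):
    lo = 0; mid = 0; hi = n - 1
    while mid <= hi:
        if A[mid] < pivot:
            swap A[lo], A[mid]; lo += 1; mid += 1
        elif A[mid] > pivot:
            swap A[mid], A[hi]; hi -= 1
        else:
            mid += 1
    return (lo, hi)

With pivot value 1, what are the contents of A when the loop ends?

1 6 4 9 2 7 3

lo=0 mid=0 hi=6
3>1: swap(0,6), hi=5 ⇒ 1 7 6 4 9 2 3
1=1: mid=1
7>1: swap(1,5), hi=4 ⇒ 1 2 6 4 9 7 3
2>1: swap(1,4), hi=3 ⇒ 1 9 6 4 2 7 3
9>1: swap(1,3), hi=2 ⇒ 1 4 6 9 2 7 3
4>1: swap(1,2), hi=1 ⇒ 1 6 4 9 2 7 3
6>1: swap(1,1), hi=0 ⇒ 1 6 4 9 2 7 3
done. lo=0 hi=0; A=1 6 4 9 2 7 3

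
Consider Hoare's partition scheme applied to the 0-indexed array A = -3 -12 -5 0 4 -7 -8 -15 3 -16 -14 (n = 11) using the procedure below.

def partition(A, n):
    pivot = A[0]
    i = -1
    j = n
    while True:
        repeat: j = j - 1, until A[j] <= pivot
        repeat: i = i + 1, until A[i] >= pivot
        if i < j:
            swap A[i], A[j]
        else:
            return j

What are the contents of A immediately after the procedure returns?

pivot=-3
j stops at 10 (-14), i stops at 0 (-3); swap ⇒ -14 -12 -5 0 4 -7 -8 -15 3 -16 -3
j stops at 9 (-16), i stops at 3 (0); swap ⇒ -14 -12 -5 -16 4 -7 -8 -15 3 0 -3
j stops at 7 (-15), i stops at 4 (4); swap ⇒ -14 -12 -5 -16 -15 -7 -8 4 3 0 -3
j stops at 6, i stops at 7; i≥j ⇒ return 6. A=-14 -12 -5 -16 -15 -7 -8 4 3 0 -3

-14 -12 -5 -16 -15 -7 -8 4 3 0 -3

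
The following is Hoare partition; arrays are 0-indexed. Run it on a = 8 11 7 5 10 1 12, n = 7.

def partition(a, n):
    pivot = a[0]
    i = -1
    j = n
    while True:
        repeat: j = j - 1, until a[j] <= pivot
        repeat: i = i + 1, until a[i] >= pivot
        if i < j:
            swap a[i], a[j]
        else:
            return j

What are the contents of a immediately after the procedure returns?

pivot = a[0] = 8; i = -1, j = 7
j→5 (a[5]=1≤8), i→0 (a[0]=8≥8); i<j, swap → 1 11 7 5 10 8 12
j→3 (a[3]=5≤8), i→1 (a[1]=11≥8); i<j, swap → 1 5 7 11 10 8 12
j→2, i→3; i≥j, return j=2. a = 1 5 7 11 10 8 12

1 5 7 11 10 8 12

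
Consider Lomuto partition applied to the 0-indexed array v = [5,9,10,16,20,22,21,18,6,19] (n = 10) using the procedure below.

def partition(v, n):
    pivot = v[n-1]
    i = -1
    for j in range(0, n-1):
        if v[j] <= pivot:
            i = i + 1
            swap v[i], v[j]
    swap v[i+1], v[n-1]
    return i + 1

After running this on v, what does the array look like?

pivot = v[9] = 19; i = -1
j=0: v[0]=5 ≤ 19 → i=0, swap v[0],v[0] (no change) → [5,9,10,16,20,22,21,18,6,19]
j=1: v[1]=9 ≤ 19 → i=1, swap v[1],v[1] (no change) → [5,9,10,16,20,22,21,18,6,19]
j=2: v[2]=10 ≤ 19 → i=2, swap v[2],v[2] (no change) → [5,9,10,16,20,22,21,18,6,19]
j=3: v[3]=16 ≤ 19 → i=3, swap v[3],v[3] (no change) → [5,9,10,16,20,22,21,18,6,19]
j=4: v[4]=20 > 19 → no swap
j=5: v[5]=22 > 19 → no swap
j=6: v[6]=21 > 19 → no swap
j=7: v[7]=18 ≤ 19 → i=4, swap v[4],v[7] → [5,9,10,16,18,22,21,20,6,19]
j=8: v[8]=6 ≤ 19 → i=5, swap v[5],v[8] → [5,9,10,16,18,6,21,20,22,19]
final swap v[6],v[9] → [5,9,10,16,18,6,19,20,22,21]; return 6

[5,9,10,16,18,6,19,20,22,21]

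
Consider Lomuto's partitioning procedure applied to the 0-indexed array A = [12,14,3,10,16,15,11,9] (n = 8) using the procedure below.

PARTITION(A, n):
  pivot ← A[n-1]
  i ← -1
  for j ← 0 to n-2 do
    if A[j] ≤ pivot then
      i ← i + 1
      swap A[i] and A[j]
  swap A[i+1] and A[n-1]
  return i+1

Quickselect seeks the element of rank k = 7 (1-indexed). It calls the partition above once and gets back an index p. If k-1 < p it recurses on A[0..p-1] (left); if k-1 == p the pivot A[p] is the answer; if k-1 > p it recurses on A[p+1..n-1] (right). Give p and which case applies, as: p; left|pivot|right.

pivot=9, i=-1
j=0: 12>9, skip
j=1: 14>9, skip
j=2: 3≤9, i=0, swap(0,2) ⇒ [3,14,12,10,16,15,11,9]
j=3: 10>9, skip
j=4: 16>9, skip
j=5: 15>9, skip
j=6: 11>9, skip
swap(1,7) ⇒ [3,9,12,10,16,15,11,14]; return 1
p = 1; k-1 = 6 > 1 ⇒ right

1; right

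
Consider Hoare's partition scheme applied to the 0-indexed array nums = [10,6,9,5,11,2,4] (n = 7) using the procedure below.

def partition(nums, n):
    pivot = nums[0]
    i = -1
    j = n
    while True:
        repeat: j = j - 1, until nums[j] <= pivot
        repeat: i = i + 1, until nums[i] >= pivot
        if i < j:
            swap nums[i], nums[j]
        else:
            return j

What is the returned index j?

pivot=10
j stops at 6 (4), i stops at 0 (10); swap ⇒ [4,6,9,5,11,2,10]
j stops at 5 (2), i stops at 4 (11); swap ⇒ [4,6,9,5,2,11,10]
j stops at 4, i stops at 5; i≥j ⇒ return 4. nums=[4,6,9,5,2,11,10]

4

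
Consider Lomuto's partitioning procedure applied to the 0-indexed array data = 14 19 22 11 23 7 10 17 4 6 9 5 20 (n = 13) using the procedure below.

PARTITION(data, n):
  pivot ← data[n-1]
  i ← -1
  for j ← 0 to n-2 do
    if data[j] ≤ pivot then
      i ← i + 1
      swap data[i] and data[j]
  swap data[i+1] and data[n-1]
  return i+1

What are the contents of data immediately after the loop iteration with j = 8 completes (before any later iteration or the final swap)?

14 19 11 7 10 17 4 22 23 6 9 5 20

pivot = data[12] = 20; i = -1
j=0: data[0]=14 ≤ 20 → i=0, swap data[0],data[0] (no change) → 14 19 22 11 23 7 10 17 4 6 9 5 20
j=1: data[1]=19 ≤ 20 → i=1, swap data[1],data[1] (no change) → 14 19 22 11 23 7 10 17 4 6 9 5 20
j=2: data[2]=22 > 20 → no swap
j=3: data[3]=11 ≤ 20 → i=2, swap data[2],data[3] → 14 19 11 22 23 7 10 17 4 6 9 5 20
j=4: data[4]=23 > 20 → no swap
j=5: data[5]=7 ≤ 20 → i=3, swap data[3],data[5] → 14 19 11 7 23 22 10 17 4 6 9 5 20
j=6: data[6]=10 ≤ 20 → i=4, swap data[4],data[6] → 14 19 11 7 10 22 23 17 4 6 9 5 20
j=7: data[7]=17 ≤ 20 → i=5, swap data[5],data[7] → 14 19 11 7 10 17 23 22 4 6 9 5 20
j=8: data[8]=4 ≤ 20 → i=6, swap data[6],data[8] → 14 19 11 7 10 17 4 22 23 6 9 5 20
(after j=8) data = 14 19 11 7 10 17 4 22 23 6 9 5 20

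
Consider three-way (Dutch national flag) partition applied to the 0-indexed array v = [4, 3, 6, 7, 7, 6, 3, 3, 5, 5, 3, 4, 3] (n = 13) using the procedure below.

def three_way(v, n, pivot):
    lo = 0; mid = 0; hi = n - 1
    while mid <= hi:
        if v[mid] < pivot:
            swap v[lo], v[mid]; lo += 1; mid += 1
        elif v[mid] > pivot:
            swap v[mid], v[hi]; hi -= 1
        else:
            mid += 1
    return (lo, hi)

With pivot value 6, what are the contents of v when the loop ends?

pivot = 6; lo=0, mid=0, hi=12
v[mid]=4<6: swap v[0],v[0]; lo=1,mid=1 → [4, 3, 6, 7, 7, 6, 3, 3, 5, 5, 3, 4, 3]
v[mid]=3<6: swap v[1],v[1]; lo=2,mid=2 → [4, 3, 6, 7, 7, 6, 3, 3, 5, 5, 3, 4, 3]
v[mid]=6=6: mid=3
v[mid]=7>6: swap v[3],v[12]; hi=11 → [4, 3, 6, 3, 7, 6, 3, 3, 5, 5, 3, 4, 7]
v[mid]=3<6: swap v[2],v[3]; lo=3,mid=4 → [4, 3, 3, 6, 7, 6, 3, 3, 5, 5, 3, 4, 7]
v[mid]=7>6: swap v[4],v[11]; hi=10 → [4, 3, 3, 6, 4, 6, 3, 3, 5, 5, 3, 7, 7]
v[mid]=4<6: swap v[3],v[4]; lo=4,mid=5 → [4, 3, 3, 4, 6, 6, 3, 3, 5, 5, 3, 7, 7]
v[mid]=6=6: mid=6
v[mid]=3<6: swap v[4],v[6]; lo=5,mid=7 → [4, 3, 3, 4, 3, 6, 6, 3, 5, 5, 3, 7, 7]
v[mid]=3<6: swap v[5],v[7]; lo=6,mid=8 → [4, 3, 3, 4, 3, 3, 6, 6, 5, 5, 3, 7, 7]
v[mid]=5<6: swap v[6],v[8]; lo=7,mid=9 → [4, 3, 3, 4, 3, 3, 5, 6, 6, 5, 3, 7, 7]
v[mid]=5<6: swap v[7],v[9]; lo=8,mid=10 → [4, 3, 3, 4, 3, 3, 5, 5, 6, 6, 3, 7, 7]
v[mid]=3<6: swap v[8],v[10]; lo=9,mid=11 → [4, 3, 3, 4, 3, 3, 5, 5, 3, 6, 6, 7, 7]
end: lo=9, hi=10; v = [4, 3, 3, 4, 3, 3, 5, 5, 3, 6, 6, 7, 7]

[4, 3, 3, 4, 3, 3, 5, 5, 3, 6, 6, 7, 7]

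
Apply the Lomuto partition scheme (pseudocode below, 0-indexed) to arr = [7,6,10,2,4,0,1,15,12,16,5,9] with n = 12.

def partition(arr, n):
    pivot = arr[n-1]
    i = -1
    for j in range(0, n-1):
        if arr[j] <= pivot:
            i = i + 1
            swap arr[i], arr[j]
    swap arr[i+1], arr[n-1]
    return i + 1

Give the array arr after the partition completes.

[7,6,2,4,0,1,5,9,12,16,10,15]

pivot = arr[11] = 9; i = -1
j=0: arr[0]=7 ≤ 9 → i=0, swap arr[0],arr[0] (no change) → [7,6,10,2,4,0,1,15,12,16,5,9]
j=1: arr[1]=6 ≤ 9 → i=1, swap arr[1],arr[1] (no change) → [7,6,10,2,4,0,1,15,12,16,5,9]
j=2: arr[2]=10 > 9 → no swap
j=3: arr[3]=2 ≤ 9 → i=2, swap arr[2],arr[3] → [7,6,2,10,4,0,1,15,12,16,5,9]
j=4: arr[4]=4 ≤ 9 → i=3, swap arr[3],arr[4] → [7,6,2,4,10,0,1,15,12,16,5,9]
j=5: arr[5]=0 ≤ 9 → i=4, swap arr[4],arr[5] → [7,6,2,4,0,10,1,15,12,16,5,9]
j=6: arr[6]=1 ≤ 9 → i=5, swap arr[5],arr[6] → [7,6,2,4,0,1,10,15,12,16,5,9]
j=7: arr[7]=15 > 9 → no swap
j=8: arr[8]=12 > 9 → no swap
j=9: arr[9]=16 > 9 → no swap
j=10: arr[10]=5 ≤ 9 → i=6, swap arr[6],arr[10] → [7,6,2,4,0,1,5,15,12,16,10,9]
final swap arr[7],arr[11] → [7,6,2,4,0,1,5,9,12,16,10,15]; return 7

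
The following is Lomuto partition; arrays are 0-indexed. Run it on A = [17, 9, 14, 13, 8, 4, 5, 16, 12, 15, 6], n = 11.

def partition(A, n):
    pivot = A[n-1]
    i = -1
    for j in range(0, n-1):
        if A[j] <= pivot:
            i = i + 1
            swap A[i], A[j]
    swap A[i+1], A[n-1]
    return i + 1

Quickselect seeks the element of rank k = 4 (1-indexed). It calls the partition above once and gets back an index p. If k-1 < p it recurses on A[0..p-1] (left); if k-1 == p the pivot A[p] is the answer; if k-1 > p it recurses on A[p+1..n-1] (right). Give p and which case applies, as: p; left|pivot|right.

pivot=6, i=-1
j=0: 17>6, skip
j=1: 9>6, skip
j=2: 14>6, skip
j=3: 13>6, skip
j=4: 8>6, skip
j=5: 4≤6, i=0, swap(0,5) ⇒ [4, 9, 14, 13, 8, 17, 5, 16, 12, 15, 6]
j=6: 5≤6, i=1, swap(1,6) ⇒ [4, 5, 14, 13, 8, 17, 9, 16, 12, 15, 6]
j=7: 16>6, skip
j=8: 12>6, skip
j=9: 15>6, skip
swap(2,10) ⇒ [4, 5, 6, 13, 8, 17, 9, 16, 12, 15, 14]; return 2
p = 2; k-1 = 3 > 2 ⇒ right

2; right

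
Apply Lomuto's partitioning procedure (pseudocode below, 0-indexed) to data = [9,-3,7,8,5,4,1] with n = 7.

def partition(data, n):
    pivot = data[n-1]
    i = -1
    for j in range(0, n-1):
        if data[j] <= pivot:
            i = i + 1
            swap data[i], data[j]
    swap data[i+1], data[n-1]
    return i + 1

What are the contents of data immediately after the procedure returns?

pivot = data[6] = 1; i = -1
j=0: data[0]=9 > 1 → no swap
j=1: data[1]=-3 ≤ 1 → i=0, swap data[0],data[1] → [-3,9,7,8,5,4,1]
j=2: data[2]=7 > 1 → no swap
j=3: data[3]=8 > 1 → no swap
j=4: data[4]=5 > 1 → no swap
j=5: data[5]=4 > 1 → no swap
final swap data[1],data[6] → [-3,1,7,8,5,4,9]; return 1

[-3,1,7,8,5,4,9]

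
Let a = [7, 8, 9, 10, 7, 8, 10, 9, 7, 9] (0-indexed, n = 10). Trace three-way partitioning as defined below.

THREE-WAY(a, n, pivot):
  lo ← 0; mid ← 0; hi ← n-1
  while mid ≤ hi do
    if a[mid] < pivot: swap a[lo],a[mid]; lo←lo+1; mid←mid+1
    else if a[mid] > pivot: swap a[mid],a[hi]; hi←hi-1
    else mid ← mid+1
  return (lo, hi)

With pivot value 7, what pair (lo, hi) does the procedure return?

(0, 2)

pivot = 7; lo=0, mid=0, hi=9
a[mid]=7=7: mid=1
a[mid]=8>7: swap a[1],a[9]; hi=8 → [7, 9, 9, 10, 7, 8, 10, 9, 7, 8]
a[mid]=9>7: swap a[1],a[8]; hi=7 → [7, 7, 9, 10, 7, 8, 10, 9, 9, 8]
a[mid]=7=7: mid=2
a[mid]=9>7: swap a[2],a[7]; hi=6 → [7, 7, 9, 10, 7, 8, 10, 9, 9, 8]
a[mid]=9>7: swap a[2],a[6]; hi=5 → [7, 7, 10, 10, 7, 8, 9, 9, 9, 8]
a[mid]=10>7: swap a[2],a[5]; hi=4 → [7, 7, 8, 10, 7, 10, 9, 9, 9, 8]
a[mid]=8>7: swap a[2],a[4]; hi=3 → [7, 7, 7, 10, 8, 10, 9, 9, 9, 8]
a[mid]=7=7: mid=3
a[mid]=10>7: swap a[3],a[3]; hi=2 → [7, 7, 7, 10, 8, 10, 9, 9, 9, 8]
end: lo=0, hi=2; a = [7, 7, 7, 10, 8, 10, 9, 9, 9, 8]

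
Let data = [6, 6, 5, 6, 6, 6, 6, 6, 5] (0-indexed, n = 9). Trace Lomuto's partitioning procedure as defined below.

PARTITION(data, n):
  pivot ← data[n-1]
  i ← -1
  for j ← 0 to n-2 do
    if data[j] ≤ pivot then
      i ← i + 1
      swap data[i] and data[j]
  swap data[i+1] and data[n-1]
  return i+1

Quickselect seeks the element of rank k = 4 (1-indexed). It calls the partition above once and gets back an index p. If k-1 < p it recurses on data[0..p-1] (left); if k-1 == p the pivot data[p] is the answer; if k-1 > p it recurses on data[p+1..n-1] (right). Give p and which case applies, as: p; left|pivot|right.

pivot = data[8] = 5; i = -1
j=0: data[0]=6 > 5 → no swap
j=1: data[1]=6 > 5 → no swap
j=2: data[2]=5 ≤ 5 → i=0, swap data[0],data[2] → [5, 6, 6, 6, 6, 6, 6, 6, 5]
j=3: data[3]=6 > 5 → no swap
j=4: data[4]=6 > 5 → no swap
j=5: data[5]=6 > 5 → no swap
j=6: data[6]=6 > 5 → no swap
j=7: data[7]=6 > 5 → no swap
final swap data[1],data[8] → [5, 5, 6, 6, 6, 6, 6, 6, 6]; return 1
p = 1; k-1 = 3 > 1 ⇒ right

1; right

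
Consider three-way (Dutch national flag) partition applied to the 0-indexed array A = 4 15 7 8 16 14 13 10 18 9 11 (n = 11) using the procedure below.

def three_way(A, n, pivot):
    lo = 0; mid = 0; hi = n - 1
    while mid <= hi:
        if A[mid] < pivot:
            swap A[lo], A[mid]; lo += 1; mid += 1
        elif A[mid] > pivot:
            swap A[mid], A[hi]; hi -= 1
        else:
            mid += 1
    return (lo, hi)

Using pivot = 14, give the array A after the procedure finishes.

pivot = 14; lo=0, mid=0, hi=10
A[mid]=4<14: swap A[0],A[0]; lo=1,mid=1 → 4 15 7 8 16 14 13 10 18 9 11
A[mid]=15>14: swap A[1],A[10]; hi=9 → 4 11 7 8 16 14 13 10 18 9 15
A[mid]=11<14: swap A[1],A[1]; lo=2,mid=2 → 4 11 7 8 16 14 13 10 18 9 15
A[mid]=7<14: swap A[2],A[2]; lo=3,mid=3 → 4 11 7 8 16 14 13 10 18 9 15
A[mid]=8<14: swap A[3],A[3]; lo=4,mid=4 → 4 11 7 8 16 14 13 10 18 9 15
A[mid]=16>14: swap A[4],A[9]; hi=8 → 4 11 7 8 9 14 13 10 18 16 15
A[mid]=9<14: swap A[4],A[4]; lo=5,mid=5 → 4 11 7 8 9 14 13 10 18 16 15
A[mid]=14=14: mid=6
A[mid]=13<14: swap A[5],A[6]; lo=6,mid=7 → 4 11 7 8 9 13 14 10 18 16 15
A[mid]=10<14: swap A[6],A[7]; lo=7,mid=8 → 4 11 7 8 9 13 10 14 18 16 15
A[mid]=18>14: swap A[8],A[8]; hi=7 → 4 11 7 8 9 13 10 14 18 16 15
end: lo=7, hi=7; A = 4 11 7 8 9 13 10 14 18 16 15

4 11 7 8 9 13 10 14 18 16 15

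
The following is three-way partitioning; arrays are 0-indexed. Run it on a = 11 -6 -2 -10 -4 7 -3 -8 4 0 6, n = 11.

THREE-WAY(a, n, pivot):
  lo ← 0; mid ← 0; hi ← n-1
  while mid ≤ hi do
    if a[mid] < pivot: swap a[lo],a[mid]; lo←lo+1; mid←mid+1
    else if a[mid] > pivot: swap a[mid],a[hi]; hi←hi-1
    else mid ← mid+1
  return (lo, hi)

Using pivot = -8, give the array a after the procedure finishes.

-10 -8 -2 -4 7 -3 -6 4 0 6 11

lo=0 mid=0 hi=10
11>-8: swap(0,10), hi=9 ⇒ 6 -6 -2 -10 -4 7 -3 -8 4 0 11
6>-8: swap(0,9), hi=8 ⇒ 0 -6 -2 -10 -4 7 -3 -8 4 6 11
0>-8: swap(0,8), hi=7 ⇒ 4 -6 -2 -10 -4 7 -3 -8 0 6 11
4>-8: swap(0,7), hi=6 ⇒ -8 -6 -2 -10 -4 7 -3 4 0 6 11
-8=-8: mid=1
-6>-8: swap(1,6), hi=5 ⇒ -8 -3 -2 -10 -4 7 -6 4 0 6 11
-3>-8: swap(1,5), hi=4 ⇒ -8 7 -2 -10 -4 -3 -6 4 0 6 11
7>-8: swap(1,4), hi=3 ⇒ -8 -4 -2 -10 7 -3 -6 4 0 6 11
-4>-8: swap(1,3), hi=2 ⇒ -8 -10 -2 -4 7 -3 -6 4 0 6 11
-10<-8: swap(0,1), lo=1 mid=2 ⇒ -10 -8 -2 -4 7 -3 -6 4 0 6 11
-2>-8: swap(2,2), hi=1 ⇒ -10 -8 -2 -4 7 -3 -6 4 0 6 11
done. lo=1 hi=1; a=-10 -8 -2 -4 7 -3 -6 4 0 6 11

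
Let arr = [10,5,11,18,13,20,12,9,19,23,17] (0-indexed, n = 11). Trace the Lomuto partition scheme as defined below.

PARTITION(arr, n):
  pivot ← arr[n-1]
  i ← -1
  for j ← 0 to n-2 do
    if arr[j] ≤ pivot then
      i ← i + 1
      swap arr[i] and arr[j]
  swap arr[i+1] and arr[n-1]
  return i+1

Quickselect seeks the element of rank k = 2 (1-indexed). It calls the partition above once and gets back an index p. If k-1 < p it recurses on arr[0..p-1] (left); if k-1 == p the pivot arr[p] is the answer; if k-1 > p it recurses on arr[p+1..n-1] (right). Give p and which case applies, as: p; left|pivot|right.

6; left

pivot=17, i=-1
j=0: 10≤17, i=0, swap(0,0) ⇒ [10,5,11,18,13,20,12,9,19,23,17]
j=1: 5≤17, i=1, swap(1,1) ⇒ [10,5,11,18,13,20,12,9,19,23,17]
j=2: 11≤17, i=2, swap(2,2) ⇒ [10,5,11,18,13,20,12,9,19,23,17]
j=3: 18>17, skip
j=4: 13≤17, i=3, swap(3,4) ⇒ [10,5,11,13,18,20,12,9,19,23,17]
j=5: 20>17, skip
j=6: 12≤17, i=4, swap(4,6) ⇒ [10,5,11,13,12,20,18,9,19,23,17]
j=7: 9≤17, i=5, swap(5,7) ⇒ [10,5,11,13,12,9,18,20,19,23,17]
j=8: 19>17, skip
j=9: 23>17, skip
swap(6,10) ⇒ [10,5,11,13,12,9,17,20,19,23,18]; return 6
p = 6; k-1 = 1 < 6 ⇒ left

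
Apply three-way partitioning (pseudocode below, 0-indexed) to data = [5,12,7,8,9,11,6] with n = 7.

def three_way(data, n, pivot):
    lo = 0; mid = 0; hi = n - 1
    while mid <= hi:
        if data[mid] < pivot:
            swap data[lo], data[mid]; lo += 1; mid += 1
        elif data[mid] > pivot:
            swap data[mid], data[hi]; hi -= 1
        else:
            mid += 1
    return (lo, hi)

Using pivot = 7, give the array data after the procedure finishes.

[5,6,7,9,11,8,12]

pivot = 7; lo=0, mid=0, hi=6
data[mid]=5<7: swap data[0],data[0]; lo=1,mid=1 → [5,12,7,8,9,11,6]
data[mid]=12>7: swap data[1],data[6]; hi=5 → [5,6,7,8,9,11,12]
data[mid]=6<7: swap data[1],data[1]; lo=2,mid=2 → [5,6,7,8,9,11,12]
data[mid]=7=7: mid=3
data[mid]=8>7: swap data[3],data[5]; hi=4 → [5,6,7,11,9,8,12]
data[mid]=11>7: swap data[3],data[4]; hi=3 → [5,6,7,9,11,8,12]
data[mid]=9>7: swap data[3],data[3]; hi=2 → [5,6,7,9,11,8,12]
end: lo=2, hi=2; data = [5,6,7,9,11,8,12]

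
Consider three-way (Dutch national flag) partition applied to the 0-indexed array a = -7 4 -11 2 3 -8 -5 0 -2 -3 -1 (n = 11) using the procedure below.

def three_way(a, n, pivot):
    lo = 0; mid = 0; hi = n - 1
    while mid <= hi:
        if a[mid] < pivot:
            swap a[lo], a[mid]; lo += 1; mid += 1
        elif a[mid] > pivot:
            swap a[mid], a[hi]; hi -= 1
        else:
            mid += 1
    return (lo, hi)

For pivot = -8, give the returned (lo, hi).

lo=0 mid=0 hi=10
-7>-8: swap(0,10), hi=9 ⇒ -1 4 -11 2 3 -8 -5 0 -2 -3 -7
-1>-8: swap(0,9), hi=8 ⇒ -3 4 -11 2 3 -8 -5 0 -2 -1 -7
-3>-8: swap(0,8), hi=7 ⇒ -2 4 -11 2 3 -8 -5 0 -3 -1 -7
-2>-8: swap(0,7), hi=6 ⇒ 0 4 -11 2 3 -8 -5 -2 -3 -1 -7
0>-8: swap(0,6), hi=5 ⇒ -5 4 -11 2 3 -8 0 -2 -3 -1 -7
-5>-8: swap(0,5), hi=4 ⇒ -8 4 -11 2 3 -5 0 -2 -3 -1 -7
-8=-8: mid=1
4>-8: swap(1,4), hi=3 ⇒ -8 3 -11 2 4 -5 0 -2 -3 -1 -7
3>-8: swap(1,3), hi=2 ⇒ -8 2 -11 3 4 -5 0 -2 -3 -1 -7
2>-8: swap(1,2), hi=1 ⇒ -8 -11 2 3 4 -5 0 -2 -3 -1 -7
-11<-8: swap(0,1), lo=1 mid=2 ⇒ -11 -8 2 3 4 -5 0 -2 -3 -1 -7
done. lo=1 hi=1; a=-11 -8 2 3 4 -5 0 -2 -3 -1 -7

(1, 1)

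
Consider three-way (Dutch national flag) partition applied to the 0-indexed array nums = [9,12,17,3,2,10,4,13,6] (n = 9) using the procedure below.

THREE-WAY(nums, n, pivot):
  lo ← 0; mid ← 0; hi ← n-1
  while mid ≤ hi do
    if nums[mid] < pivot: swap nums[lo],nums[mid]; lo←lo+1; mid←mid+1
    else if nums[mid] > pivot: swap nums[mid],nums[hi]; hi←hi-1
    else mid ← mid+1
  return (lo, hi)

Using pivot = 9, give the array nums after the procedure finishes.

pivot = 9; lo=0, mid=0, hi=8
nums[mid]=9=9: mid=1
nums[mid]=12>9: swap nums[1],nums[8]; hi=7 → [9,6,17,3,2,10,4,13,12]
nums[mid]=6<9: swap nums[0],nums[1]; lo=1,mid=2 → [6,9,17,3,2,10,4,13,12]
nums[mid]=17>9: swap nums[2],nums[7]; hi=6 → [6,9,13,3,2,10,4,17,12]
nums[mid]=13>9: swap nums[2],nums[6]; hi=5 → [6,9,4,3,2,10,13,17,12]
nums[mid]=4<9: swap nums[1],nums[2]; lo=2,mid=3 → [6,4,9,3,2,10,13,17,12]
nums[mid]=3<9: swap nums[2],nums[3]; lo=3,mid=4 → [6,4,3,9,2,10,13,17,12]
nums[mid]=2<9: swap nums[3],nums[4]; lo=4,mid=5 → [6,4,3,2,9,10,13,17,12]
nums[mid]=10>9: swap nums[5],nums[5]; hi=4 → [6,4,3,2,9,10,13,17,12]
end: lo=4, hi=4; nums = [6,4,3,2,9,10,13,17,12]

[6,4,3,2,9,10,13,17,12]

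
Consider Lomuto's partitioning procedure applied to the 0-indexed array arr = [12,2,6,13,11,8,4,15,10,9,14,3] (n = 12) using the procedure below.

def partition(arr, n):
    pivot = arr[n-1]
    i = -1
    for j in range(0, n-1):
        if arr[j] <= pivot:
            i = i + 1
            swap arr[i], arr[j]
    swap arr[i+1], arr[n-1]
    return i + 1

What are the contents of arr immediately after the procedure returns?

pivot=3, i=-1
j=0: 12>3, skip
j=1: 2≤3, i=0, swap(0,1) ⇒ [2,12,6,13,11,8,4,15,10,9,14,3]
j=2: 6>3, skip
j=3: 13>3, skip
j=4: 11>3, skip
j=5: 8>3, skip
j=6: 4>3, skip
j=7: 15>3, skip
j=8: 10>3, skip
j=9: 9>3, skip
j=10: 14>3, skip
swap(1,11) ⇒ [2,3,6,13,11,8,4,15,10,9,14,12]; return 1

[2,3,6,13,11,8,4,15,10,9,14,12]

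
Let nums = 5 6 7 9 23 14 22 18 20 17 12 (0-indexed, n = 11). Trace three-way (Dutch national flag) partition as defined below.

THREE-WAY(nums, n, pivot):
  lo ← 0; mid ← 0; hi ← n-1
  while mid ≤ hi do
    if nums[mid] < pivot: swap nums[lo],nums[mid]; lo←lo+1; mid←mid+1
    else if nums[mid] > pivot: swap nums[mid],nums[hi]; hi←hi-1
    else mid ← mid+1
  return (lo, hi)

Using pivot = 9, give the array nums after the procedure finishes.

5 6 7 9 14 22 18 20 17 12 23

lo=0 mid=0 hi=10
5<9: swap(0,0), lo=1 mid=1 ⇒ 5 6 7 9 23 14 22 18 20 17 12
6<9: swap(1,1), lo=2 mid=2 ⇒ 5 6 7 9 23 14 22 18 20 17 12
7<9: swap(2,2), lo=3 mid=3 ⇒ 5 6 7 9 23 14 22 18 20 17 12
9=9: mid=4
23>9: swap(4,10), hi=9 ⇒ 5 6 7 9 12 14 22 18 20 17 23
12>9: swap(4,9), hi=8 ⇒ 5 6 7 9 17 14 22 18 20 12 23
17>9: swap(4,8), hi=7 ⇒ 5 6 7 9 20 14 22 18 17 12 23
20>9: swap(4,7), hi=6 ⇒ 5 6 7 9 18 14 22 20 17 12 23
18>9: swap(4,6), hi=5 ⇒ 5 6 7 9 22 14 18 20 17 12 23
22>9: swap(4,5), hi=4 ⇒ 5 6 7 9 14 22 18 20 17 12 23
14>9: swap(4,4), hi=3 ⇒ 5 6 7 9 14 22 18 20 17 12 23
done. lo=3 hi=3; nums=5 6 7 9 14 22 18 20 17 12 23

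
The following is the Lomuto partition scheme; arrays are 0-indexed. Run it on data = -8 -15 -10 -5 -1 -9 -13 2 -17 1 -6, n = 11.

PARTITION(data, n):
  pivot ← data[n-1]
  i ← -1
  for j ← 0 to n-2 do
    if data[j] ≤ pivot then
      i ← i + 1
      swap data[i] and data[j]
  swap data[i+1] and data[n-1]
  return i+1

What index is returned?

pivot = data[10] = -6; i = -1
j=0: data[0]=-8 ≤ -6 → i=0, swap data[0],data[0] (no change) → -8 -15 -10 -5 -1 -9 -13 2 -17 1 -6
j=1: data[1]=-15 ≤ -6 → i=1, swap data[1],data[1] (no change) → -8 -15 -10 -5 -1 -9 -13 2 -17 1 -6
j=2: data[2]=-10 ≤ -6 → i=2, swap data[2],data[2] (no change) → -8 -15 -10 -5 -1 -9 -13 2 -17 1 -6
j=3: data[3]=-5 > -6 → no swap
j=4: data[4]=-1 > -6 → no swap
j=5: data[5]=-9 ≤ -6 → i=3, swap data[3],data[5] → -8 -15 -10 -9 -1 -5 -13 2 -17 1 -6
j=6: data[6]=-13 ≤ -6 → i=4, swap data[4],data[6] → -8 -15 -10 -9 -13 -5 -1 2 -17 1 -6
j=7: data[7]=2 > -6 → no swap
j=8: data[8]=-17 ≤ -6 → i=5, swap data[5],data[8] → -8 -15 -10 -9 -13 -17 -1 2 -5 1 -6
j=9: data[9]=1 > -6 → no swap
final swap data[6],data[10] → -8 -15 -10 -9 -13 -17 -6 2 -5 1 -1; return 6

6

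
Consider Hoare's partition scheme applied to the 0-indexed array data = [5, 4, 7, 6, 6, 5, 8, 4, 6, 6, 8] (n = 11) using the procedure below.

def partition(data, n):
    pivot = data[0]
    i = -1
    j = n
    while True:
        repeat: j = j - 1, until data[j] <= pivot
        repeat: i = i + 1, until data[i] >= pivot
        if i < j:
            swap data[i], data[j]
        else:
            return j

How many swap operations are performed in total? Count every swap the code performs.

pivot=5
j stops at 7 (4), i stops at 0 (5); swap ⇒ [4, 4, 7, 6, 6, 5, 8, 5, 6, 6, 8]
j stops at 5 (5), i stops at 2 (7); swap ⇒ [4, 4, 5, 6, 6, 7, 8, 5, 6, 6, 8]
j stops at 2, i stops at 3; i≥j ⇒ return 2. data=[4, 4, 5, 6, 6, 7, 8, 5, 6, 6, 8]

2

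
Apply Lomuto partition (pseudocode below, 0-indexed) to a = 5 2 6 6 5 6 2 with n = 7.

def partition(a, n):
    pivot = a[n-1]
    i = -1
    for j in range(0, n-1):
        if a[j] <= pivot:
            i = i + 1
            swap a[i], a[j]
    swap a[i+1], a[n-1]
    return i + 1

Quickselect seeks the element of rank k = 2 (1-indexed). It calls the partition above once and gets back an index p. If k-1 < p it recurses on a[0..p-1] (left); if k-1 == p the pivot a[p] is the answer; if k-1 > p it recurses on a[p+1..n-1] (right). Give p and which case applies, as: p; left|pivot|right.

pivot=2, i=-1
j=0: 5>2, skip
j=1: 2≤2, i=0, swap(0,1) ⇒ 2 5 6 6 5 6 2
j=2: 6>2, skip
j=3: 6>2, skip
j=4: 5>2, skip
j=5: 6>2, skip
swap(1,6) ⇒ 2 2 6 6 5 6 5; return 1
p = 1; k-1 = 1 == 1 ⇒ pivot

1; pivot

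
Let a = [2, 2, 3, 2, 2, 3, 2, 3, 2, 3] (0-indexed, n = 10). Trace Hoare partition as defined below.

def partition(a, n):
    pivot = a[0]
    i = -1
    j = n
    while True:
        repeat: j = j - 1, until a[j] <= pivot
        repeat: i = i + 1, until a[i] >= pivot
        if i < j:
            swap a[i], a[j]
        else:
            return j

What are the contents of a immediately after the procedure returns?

pivot = a[0] = 2; i = -1, j = 10
j→8 (a[8]=2≤2), i→0 (a[0]=2≥2); i<j, swap → [2, 2, 3, 2, 2, 3, 2, 3, 2, 3]
j→6 (a[6]=2≤2), i→1 (a[1]=2≥2); i<j, swap → [2, 2, 3, 2, 2, 3, 2, 3, 2, 3]
j→4 (a[4]=2≤2), i→2 (a[2]=3≥2); i<j, swap → [2, 2, 2, 2, 3, 3, 2, 3, 2, 3]
j→3, i→3; i≥j, return j=3. a = [2, 2, 2, 2, 3, 3, 2, 3, 2, 3]

[2, 2, 2, 2, 3, 3, 2, 3, 2, 3]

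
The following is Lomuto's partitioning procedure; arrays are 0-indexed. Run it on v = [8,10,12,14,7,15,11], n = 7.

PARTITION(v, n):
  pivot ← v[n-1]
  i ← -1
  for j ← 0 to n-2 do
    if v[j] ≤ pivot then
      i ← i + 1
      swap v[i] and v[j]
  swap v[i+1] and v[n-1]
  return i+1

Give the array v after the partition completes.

pivot = v[6] = 11; i = -1
j=0: v[0]=8 ≤ 11 → i=0, swap v[0],v[0] (no change) → [8,10,12,14,7,15,11]
j=1: v[1]=10 ≤ 11 → i=1, swap v[1],v[1] (no change) → [8,10,12,14,7,15,11]
j=2: v[2]=12 > 11 → no swap
j=3: v[3]=14 > 11 → no swap
j=4: v[4]=7 ≤ 11 → i=2, swap v[2],v[4] → [8,10,7,14,12,15,11]
j=5: v[5]=15 > 11 → no swap
final swap v[3],v[6] → [8,10,7,11,12,15,14]; return 3

[8,10,7,11,12,15,14]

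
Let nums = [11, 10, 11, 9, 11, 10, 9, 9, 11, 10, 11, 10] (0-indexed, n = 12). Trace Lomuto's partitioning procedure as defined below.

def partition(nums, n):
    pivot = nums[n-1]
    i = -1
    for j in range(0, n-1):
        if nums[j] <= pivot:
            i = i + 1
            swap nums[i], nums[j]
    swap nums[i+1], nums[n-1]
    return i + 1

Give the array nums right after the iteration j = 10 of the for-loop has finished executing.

pivot = nums[11] = 10; i = -1
j=0: nums[0]=11 > 10 → no swap
j=1: nums[1]=10 ≤ 10 → i=0, swap nums[0],nums[1] → [10, 11, 11, 9, 11, 10, 9, 9, 11, 10, 11, 10]
j=2: nums[2]=11 > 10 → no swap
j=3: nums[3]=9 ≤ 10 → i=1, swap nums[1],nums[3] → [10, 9, 11, 11, 11, 10, 9, 9, 11, 10, 11, 10]
j=4: nums[4]=11 > 10 → no swap
j=5: nums[5]=10 ≤ 10 → i=2, swap nums[2],nums[5] → [10, 9, 10, 11, 11, 11, 9, 9, 11, 10, 11, 10]
j=6: nums[6]=9 ≤ 10 → i=3, swap nums[3],nums[6] → [10, 9, 10, 9, 11, 11, 11, 9, 11, 10, 11, 10]
j=7: nums[7]=9 ≤ 10 → i=4, swap nums[4],nums[7] → [10, 9, 10, 9, 9, 11, 11, 11, 11, 10, 11, 10]
j=8: nums[8]=11 > 10 → no swap
j=9: nums[9]=10 ≤ 10 → i=5, swap nums[5],nums[9] → [10, 9, 10, 9, 9, 10, 11, 11, 11, 11, 11, 10]
j=10: nums[10]=11 > 10 → no swap
(after j=10) nums = [10, 9, 10, 9, 9, 10, 11, 11, 11, 11, 11, 10]

[10, 9, 10, 9, 9, 10, 11, 11, 11, 11, 11, 10]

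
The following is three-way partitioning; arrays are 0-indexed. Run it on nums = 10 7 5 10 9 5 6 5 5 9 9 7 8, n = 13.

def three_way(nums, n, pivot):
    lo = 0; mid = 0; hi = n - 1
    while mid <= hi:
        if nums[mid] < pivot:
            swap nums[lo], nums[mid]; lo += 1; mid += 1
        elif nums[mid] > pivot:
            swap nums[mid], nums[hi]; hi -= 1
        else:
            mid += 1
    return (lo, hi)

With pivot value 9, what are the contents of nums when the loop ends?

lo=0 mid=0 hi=12
10>9: swap(0,12), hi=11 ⇒ 8 7 5 10 9 5 6 5 5 9 9 7 10
8<9: swap(0,0), lo=1 mid=1 ⇒ 8 7 5 10 9 5 6 5 5 9 9 7 10
7<9: swap(1,1), lo=2 mid=2 ⇒ 8 7 5 10 9 5 6 5 5 9 9 7 10
5<9: swap(2,2), lo=3 mid=3 ⇒ 8 7 5 10 9 5 6 5 5 9 9 7 10
10>9: swap(3,11), hi=10 ⇒ 8 7 5 7 9 5 6 5 5 9 9 10 10
7<9: swap(3,3), lo=4 mid=4 ⇒ 8 7 5 7 9 5 6 5 5 9 9 10 10
9=9: mid=5
5<9: swap(4,5), lo=5 mid=6 ⇒ 8 7 5 7 5 9 6 5 5 9 9 10 10
6<9: swap(5,6), lo=6 mid=7 ⇒ 8 7 5 7 5 6 9 5 5 9 9 10 10
5<9: swap(6,7), lo=7 mid=8 ⇒ 8 7 5 7 5 6 5 9 5 9 9 10 10
5<9: swap(7,8), lo=8 mid=9 ⇒ 8 7 5 7 5 6 5 5 9 9 9 10 10
9=9: mid=10
9=9: mid=11
done. lo=8 hi=10; nums=8 7 5 7 5 6 5 5 9 9 9 10 10

8 7 5 7 5 6 5 5 9 9 9 10 10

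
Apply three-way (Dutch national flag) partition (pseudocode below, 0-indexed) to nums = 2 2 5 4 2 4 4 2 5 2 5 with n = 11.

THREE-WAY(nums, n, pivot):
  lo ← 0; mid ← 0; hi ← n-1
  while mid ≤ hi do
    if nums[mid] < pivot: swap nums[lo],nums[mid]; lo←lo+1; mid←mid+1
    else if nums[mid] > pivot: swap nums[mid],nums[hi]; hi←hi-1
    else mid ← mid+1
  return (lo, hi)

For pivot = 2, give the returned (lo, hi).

(0, 4)

pivot = 2; lo=0, mid=0, hi=10
nums[mid]=2=2: mid=1
nums[mid]=2=2: mid=2
nums[mid]=5>2: swap nums[2],nums[10]; hi=9 → 2 2 5 4 2 4 4 2 5 2 5
nums[mid]=5>2: swap nums[2],nums[9]; hi=8 → 2 2 2 4 2 4 4 2 5 5 5
nums[mid]=2=2: mid=3
nums[mid]=4>2: swap nums[3],nums[8]; hi=7 → 2 2 2 5 2 4 4 2 4 5 5
nums[mid]=5>2: swap nums[3],nums[7]; hi=6 → 2 2 2 2 2 4 4 5 4 5 5
nums[mid]=2=2: mid=4
nums[mid]=2=2: mid=5
nums[mid]=4>2: swap nums[5],nums[6]; hi=5 → 2 2 2 2 2 4 4 5 4 5 5
nums[mid]=4>2: swap nums[5],nums[5]; hi=4 → 2 2 2 2 2 4 4 5 4 5 5
end: lo=0, hi=4; nums = 2 2 2 2 2 4 4 5 4 5 5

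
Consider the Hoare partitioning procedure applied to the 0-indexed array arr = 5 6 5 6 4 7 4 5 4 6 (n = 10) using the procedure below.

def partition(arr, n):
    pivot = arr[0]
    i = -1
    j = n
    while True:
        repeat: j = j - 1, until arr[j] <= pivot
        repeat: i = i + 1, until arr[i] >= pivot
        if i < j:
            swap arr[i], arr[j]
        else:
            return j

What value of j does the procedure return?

3

pivot = arr[0] = 5; i = -1, j = 10
j→8 (arr[8]=4≤5), i→0 (arr[0]=5≥5); i<j, swap → 4 6 5 6 4 7 4 5 5 6
j→7 (arr[7]=5≤5), i→1 (arr[1]=6≥5); i<j, swap → 4 5 5 6 4 7 4 6 5 6
j→6 (arr[6]=4≤5), i→2 (arr[2]=5≥5); i<j, swap → 4 5 4 6 4 7 5 6 5 6
j→4 (arr[4]=4≤5), i→3 (arr[3]=6≥5); i<j, swap → 4 5 4 4 6 7 5 6 5 6
j→3, i→4; i≥j, return j=3. arr = 4 5 4 4 6 7 5 6 5 6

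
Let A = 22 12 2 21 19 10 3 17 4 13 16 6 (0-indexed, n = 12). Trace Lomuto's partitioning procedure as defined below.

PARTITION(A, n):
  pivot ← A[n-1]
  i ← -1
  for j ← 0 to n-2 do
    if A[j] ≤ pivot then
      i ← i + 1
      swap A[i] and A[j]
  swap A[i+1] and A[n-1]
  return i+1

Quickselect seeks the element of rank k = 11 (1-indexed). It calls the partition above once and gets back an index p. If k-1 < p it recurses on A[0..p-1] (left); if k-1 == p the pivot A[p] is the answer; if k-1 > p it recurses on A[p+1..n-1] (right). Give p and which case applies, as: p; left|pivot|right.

3; right

pivot=6, i=-1
j=0: 22>6, skip
j=1: 12>6, skip
j=2: 2≤6, i=0, swap(0,2) ⇒ 2 12 22 21 19 10 3 17 4 13 16 6
j=3: 21>6, skip
j=4: 19>6, skip
j=5: 10>6, skip
j=6: 3≤6, i=1, swap(1,6) ⇒ 2 3 22 21 19 10 12 17 4 13 16 6
j=7: 17>6, skip
j=8: 4≤6, i=2, swap(2,8) ⇒ 2 3 4 21 19 10 12 17 22 13 16 6
j=9: 13>6, skip
j=10: 16>6, skip
swap(3,11) ⇒ 2 3 4 6 19 10 12 17 22 13 16 21; return 3
p = 3; k-1 = 10 > 3 ⇒ right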